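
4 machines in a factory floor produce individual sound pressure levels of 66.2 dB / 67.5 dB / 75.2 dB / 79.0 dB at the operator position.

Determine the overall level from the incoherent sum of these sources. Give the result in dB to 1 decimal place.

Converting to relative power and adding: 10^(66.2/10) + 10^(67.5/10) + 10^(75.2/10) + 10^(79.0/10) = 1.223e+08.
Back to dB: 10·log₁₀ Σ = 80.9 dB.

80.9 dB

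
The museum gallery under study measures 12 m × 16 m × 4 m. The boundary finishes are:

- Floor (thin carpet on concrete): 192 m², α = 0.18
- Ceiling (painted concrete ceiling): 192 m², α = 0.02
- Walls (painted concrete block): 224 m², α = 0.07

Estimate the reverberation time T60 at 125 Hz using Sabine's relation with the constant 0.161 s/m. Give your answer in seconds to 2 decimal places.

2.29 seconds

A = Σ Sᵢαᵢ = 192*0.18 + 192*0.02 + 224*0.07 = 54.080 sabins.
V = 12·16·4 = 768 m³.
T = 0.161 V/A = 0.161·768/54.080 = 2.29 s.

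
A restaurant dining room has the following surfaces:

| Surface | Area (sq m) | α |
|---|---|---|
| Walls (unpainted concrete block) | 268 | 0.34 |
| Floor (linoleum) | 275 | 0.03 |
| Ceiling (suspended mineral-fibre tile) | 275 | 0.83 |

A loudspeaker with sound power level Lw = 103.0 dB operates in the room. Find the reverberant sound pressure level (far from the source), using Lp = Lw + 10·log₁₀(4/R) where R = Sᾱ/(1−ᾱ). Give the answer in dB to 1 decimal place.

81.6 dB

A = 327.620 sabins; S = 818.0 sq m.
ᾱ = 0.4005, so room constant R = A/(1−ᾱ) = 546.489 sq m.
Lp = Lw + 10 log₁₀(4/R) = 103.0 -21.36 = 81.6 dB.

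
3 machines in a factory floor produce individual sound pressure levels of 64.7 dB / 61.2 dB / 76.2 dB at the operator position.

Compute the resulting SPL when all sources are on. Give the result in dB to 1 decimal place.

76.6 dB

Converting to relative power and adding: 10^(64.7/10) + 10^(61.2/10) + 10^(76.2/10) = 4.596e+07.
Combined level = 10 log₁₀(4.596e+07) = 76.6 dB.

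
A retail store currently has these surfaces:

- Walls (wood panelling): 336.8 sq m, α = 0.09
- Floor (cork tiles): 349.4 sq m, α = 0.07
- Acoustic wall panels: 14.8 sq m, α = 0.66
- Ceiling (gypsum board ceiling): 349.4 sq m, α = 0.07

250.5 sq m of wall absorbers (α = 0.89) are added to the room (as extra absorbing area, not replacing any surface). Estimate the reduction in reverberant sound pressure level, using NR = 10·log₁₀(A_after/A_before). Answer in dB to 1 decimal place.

5.4 dB

Equivalent absorption area: A_before = 336.8*0.09 + 349.4*0.07 + 14.8*0.66 + 349.4*0.07 = 88.996 sq m.
Added absorption = 250.5 × 0.89 = 222.945 sabins.
New total A_after = 311.941 sabins.
Reduction = 10 log₁₀(A_after/A_before) = 10 log₁₀(3.5051) = 5.4 dB.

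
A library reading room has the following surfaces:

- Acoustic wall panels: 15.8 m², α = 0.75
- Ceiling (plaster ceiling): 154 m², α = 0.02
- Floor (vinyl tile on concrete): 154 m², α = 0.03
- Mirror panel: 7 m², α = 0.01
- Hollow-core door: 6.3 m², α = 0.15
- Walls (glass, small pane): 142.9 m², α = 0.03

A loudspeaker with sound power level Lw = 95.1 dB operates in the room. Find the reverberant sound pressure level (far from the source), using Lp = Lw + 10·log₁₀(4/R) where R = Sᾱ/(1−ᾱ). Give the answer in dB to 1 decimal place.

86.9 dB

Σ(Sᵢαᵢ) = 15.8·0.75 + 154·0.02 + 154·0.03 + 7·0.01 + 6.3·0.15 + 142.9·0.03 = 24.852; total area S = 480.0 m².
ᾱ = 24.852/480.0 = 0.0518; R = Sᾱ/(1−ᾱ) = 24.852/(1−0.0518) = 26.210 m².
Lp = 95.1 + 10·log₁₀(4/26.210) = 95.1 + (-8.16) = 86.9 dB.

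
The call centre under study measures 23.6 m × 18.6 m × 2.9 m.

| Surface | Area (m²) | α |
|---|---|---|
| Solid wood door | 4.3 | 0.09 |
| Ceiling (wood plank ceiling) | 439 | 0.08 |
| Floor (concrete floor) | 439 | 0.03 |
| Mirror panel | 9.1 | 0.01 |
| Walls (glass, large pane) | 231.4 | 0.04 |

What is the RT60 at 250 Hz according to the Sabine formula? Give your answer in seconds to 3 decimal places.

3.532 s

A = Σ Sᵢαᵢ = 4.3*0.09 + 439*0.08 + 439*0.03 + 9.1*0.01 + 231.4*0.04 = 58.024 sabins.
V = 23.6·18.6·2.9 = 1272.984 m³.
T = 0.161 V/A = 0.161·1272.984/58.024 = 3.532 s.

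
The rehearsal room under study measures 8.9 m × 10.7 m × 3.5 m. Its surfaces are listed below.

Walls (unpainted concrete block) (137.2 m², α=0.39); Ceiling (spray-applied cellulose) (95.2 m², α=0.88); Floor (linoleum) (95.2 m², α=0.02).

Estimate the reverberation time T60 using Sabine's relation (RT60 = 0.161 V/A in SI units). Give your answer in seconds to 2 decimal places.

0.39 s

A = Σ Sᵢαᵢ = 137.2×0.39 + 95.2×0.88 + 95.2×0.02 = 139.188 sabins.
V = 8.9·10.7·3.5 = 333.305 m³.
Sabine: RT60 = 0.161 × 333.305 / 139.188 = 0.39 s.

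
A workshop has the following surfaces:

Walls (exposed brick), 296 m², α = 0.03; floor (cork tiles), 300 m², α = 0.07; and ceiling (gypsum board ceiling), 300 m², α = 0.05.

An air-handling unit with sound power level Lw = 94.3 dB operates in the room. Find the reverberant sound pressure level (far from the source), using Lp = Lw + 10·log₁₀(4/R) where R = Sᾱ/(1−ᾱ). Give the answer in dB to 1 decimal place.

83.6 dB

A = 44.880 sabins; S = 896.0 m².
ᾱ = 0.0501, so room constant R = A/(1−ᾱ) = 47.247 m².
Lp = Lw + 10 log₁₀(4/R) = 94.3 -10.72 = 83.6 dB.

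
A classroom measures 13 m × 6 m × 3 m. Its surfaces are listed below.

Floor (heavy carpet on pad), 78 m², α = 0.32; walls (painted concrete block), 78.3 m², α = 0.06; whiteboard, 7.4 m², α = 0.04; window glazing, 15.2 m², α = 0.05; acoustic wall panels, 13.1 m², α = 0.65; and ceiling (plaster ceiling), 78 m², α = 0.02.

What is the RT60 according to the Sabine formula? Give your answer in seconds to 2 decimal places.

0.92 s

Total absorption A = 78*0.32 + 78.3*0.06 + 7.4*0.04 + 15.2*0.05 + 13.1*0.65 + 78*0.02
  = 24.960 + 4.698 + 0.296 + 0.760 + 8.515 + 1.560 = 40.789 m² sabins.
V = 13·6·3 = 234 m³.
T = 0.161 V/A = 0.161·234/40.789 = 0.92 s.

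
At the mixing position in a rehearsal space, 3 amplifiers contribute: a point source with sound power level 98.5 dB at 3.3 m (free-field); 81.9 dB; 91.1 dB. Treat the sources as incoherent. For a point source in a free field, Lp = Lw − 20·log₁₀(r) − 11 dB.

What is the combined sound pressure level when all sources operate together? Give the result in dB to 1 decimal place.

91.7 dB

Source at 3.3 m: Lp = 98.5 − 20·log₁₀(3.3) − 11 = 77.1 dB.
Σ 10^(Lᵢ/10) = 1.494e+09.
L_total = 10·log₁₀(1.494e+09) = 91.7 dB.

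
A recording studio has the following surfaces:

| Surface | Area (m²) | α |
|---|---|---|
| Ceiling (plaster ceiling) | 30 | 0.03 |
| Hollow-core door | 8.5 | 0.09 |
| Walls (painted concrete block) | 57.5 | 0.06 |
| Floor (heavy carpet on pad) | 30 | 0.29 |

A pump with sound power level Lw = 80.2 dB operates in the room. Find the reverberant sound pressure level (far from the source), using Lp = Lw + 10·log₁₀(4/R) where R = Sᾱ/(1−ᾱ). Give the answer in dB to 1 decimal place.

74.3 dB

A = 13.815 sabins; S = 126.0 m².
ᾱ = 13.815/126.0 = 0.1096; R = Sᾱ/(1−ᾱ) = 13.815/(1−0.1096) = 15.515 m².
Lp = Lw + 10 log₁₀(4/R) = 80.2 -5.89 = 74.3 dB.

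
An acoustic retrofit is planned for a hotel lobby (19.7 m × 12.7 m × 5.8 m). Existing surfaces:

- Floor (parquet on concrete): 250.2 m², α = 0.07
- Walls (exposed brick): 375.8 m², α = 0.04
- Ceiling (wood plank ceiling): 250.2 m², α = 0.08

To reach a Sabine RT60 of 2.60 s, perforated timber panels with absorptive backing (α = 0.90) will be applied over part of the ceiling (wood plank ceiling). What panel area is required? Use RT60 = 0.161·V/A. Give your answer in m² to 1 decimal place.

Equivalent absorption area: A₁ = 250.2·0.07 + 375.8·0.04 + 250.2·0.08 = 52.562 m².
V = 1451.102 m³. Target absorption A₂ = 0.161 × 1451.102 / 2.60 = 89.857 sabins.
Absorption to add: 89.857 − 52.562 = 37.295 sabins.
Net gain per m²: Δα = 0.90 − 0.08 = 0.82.
Panel area = 37.295 / 0.82 = 45.5 m².

45.5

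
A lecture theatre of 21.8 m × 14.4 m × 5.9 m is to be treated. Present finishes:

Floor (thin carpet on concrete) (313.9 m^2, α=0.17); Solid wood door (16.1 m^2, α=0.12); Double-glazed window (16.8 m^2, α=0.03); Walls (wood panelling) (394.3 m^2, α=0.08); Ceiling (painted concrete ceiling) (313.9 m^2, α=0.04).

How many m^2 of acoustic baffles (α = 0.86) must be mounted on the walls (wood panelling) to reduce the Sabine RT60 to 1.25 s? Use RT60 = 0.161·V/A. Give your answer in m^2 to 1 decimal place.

Summing Sᵢαᵢ: 53.363 + 1.932 + 0.504 + 31.544 + 12.556 → A₁ = 99.899 sabins.
Required A₂ = 0.161·1852.128/1.25 = 238.554 sabins.
Absorption to add: 238.554 − 99.899 = 138.655 sabins.
Net gain per m^2: Δα = 0.86 − 0.08 = 0.78.
Panel area = 138.655 / 0.78 = 177.8 m^2.

177.8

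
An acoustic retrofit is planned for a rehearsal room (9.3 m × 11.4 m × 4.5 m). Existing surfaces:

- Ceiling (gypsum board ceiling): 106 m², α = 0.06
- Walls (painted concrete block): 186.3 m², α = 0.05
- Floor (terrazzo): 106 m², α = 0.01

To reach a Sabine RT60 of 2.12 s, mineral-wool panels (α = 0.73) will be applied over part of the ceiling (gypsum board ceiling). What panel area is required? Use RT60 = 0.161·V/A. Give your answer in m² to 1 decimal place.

Total absorption A₁ = 106*0.06 + 186.3*0.05 + 106*0.01
  = 6.360 + 9.315 + 1.060 = 16.735 m² sabins.
V = 477.09 m³. Target absorption A₂ = 0.161 × 477.09 / 2.12 = 36.232 sabins.
ΔA needed = 36.232 − 16.735 = 19.497 sabins.
Each m² of panel replacing the ceiling (gypsum board ceiling) adds (0.73 − 0.06) = 0.67 sabins.
Panel area = 19.497 / 0.67 = 29.1 m².

29.1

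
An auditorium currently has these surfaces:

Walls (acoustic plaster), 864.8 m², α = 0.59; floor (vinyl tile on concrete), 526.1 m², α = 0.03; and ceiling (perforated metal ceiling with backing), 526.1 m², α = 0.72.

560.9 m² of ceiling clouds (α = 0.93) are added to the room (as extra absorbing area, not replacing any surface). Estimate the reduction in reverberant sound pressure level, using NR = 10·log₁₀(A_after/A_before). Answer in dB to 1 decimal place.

2.0 dB

Total absorption A_before = 864.8×0.59 + 526.1×0.03 + 526.1×0.72
  = 510.232 + 15.783 + 378.792 = 904.807 m² sabins.
Treatment contributes 560.9·0.93 = 521.637 sabins.
A_after = 904.807 + 521.637 = 1426.444 sabins.
Reduction = 10 log₁₀(A_after/A_before) = 10 log₁₀(1.5765) = 2.0 dB.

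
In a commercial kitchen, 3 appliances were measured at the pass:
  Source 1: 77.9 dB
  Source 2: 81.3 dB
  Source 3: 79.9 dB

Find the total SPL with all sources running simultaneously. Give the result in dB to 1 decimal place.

Converting to relative power and adding: 10^(77.9/10) + 10^(81.3/10) + 10^(79.9/10) = 2.943e+08.
Combined level = 10 log₁₀(2.943e+08) = 84.7 dB.

84.7 dB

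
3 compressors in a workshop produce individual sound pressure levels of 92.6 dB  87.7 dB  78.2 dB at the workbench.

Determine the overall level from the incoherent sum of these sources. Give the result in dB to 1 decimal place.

Sum in the linear (power) domain: Σ 10^(Lᵢ/10) = 10^(92.6/10) + 10^(87.7/10) + 10^(78.2/10) = 2.475e+09.
Combined level = 10 log₁₀(2.475e+09) = 93.9 dB.

93.9 dB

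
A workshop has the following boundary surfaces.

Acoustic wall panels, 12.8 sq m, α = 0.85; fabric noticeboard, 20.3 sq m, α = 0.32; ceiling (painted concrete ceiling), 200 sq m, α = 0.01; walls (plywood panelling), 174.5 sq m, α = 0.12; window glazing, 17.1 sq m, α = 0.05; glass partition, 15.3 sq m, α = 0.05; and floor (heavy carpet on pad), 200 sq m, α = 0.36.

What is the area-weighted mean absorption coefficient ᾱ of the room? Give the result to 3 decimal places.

Total surface area S = 640.0 sq m.
Σ(Sᵢαᵢ) = 12.8*0.85 + 20.3*0.32 + 200*0.01 + 174.5*0.12 + 17.1*0.05 + 15.3*0.05 + 200*0.36 = 113.936.
ᾱ = 113.936 / 640.0 = 0.178.

0.178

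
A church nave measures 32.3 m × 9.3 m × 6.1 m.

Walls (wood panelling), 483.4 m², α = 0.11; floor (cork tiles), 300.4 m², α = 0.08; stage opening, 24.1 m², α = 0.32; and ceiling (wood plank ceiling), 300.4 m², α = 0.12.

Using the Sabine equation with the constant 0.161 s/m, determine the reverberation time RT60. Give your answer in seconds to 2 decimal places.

2.44 sec

Summing Sᵢαᵢ: 53.174 + 24.032 + 7.712 + 36.048 → A = 120.966 sabins.
Volume V = 32.3 × 9.3 × 6.1 = 1832.379 m³.
T = 0.161 V/A = 0.161·1832.379/120.966 = 2.44 s.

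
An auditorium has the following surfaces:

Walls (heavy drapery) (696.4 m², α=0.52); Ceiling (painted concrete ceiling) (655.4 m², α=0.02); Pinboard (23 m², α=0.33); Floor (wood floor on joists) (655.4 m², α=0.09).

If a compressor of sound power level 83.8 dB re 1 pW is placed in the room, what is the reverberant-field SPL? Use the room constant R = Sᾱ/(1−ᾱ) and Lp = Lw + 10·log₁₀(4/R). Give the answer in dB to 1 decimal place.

62.3 dB

A = 441.812 sabins; S = 2030.2 m².
ᾱ = 441.812/2030.2 = 0.2176; R = Sᾱ/(1−ᾱ) = 441.812/(1−0.2176) = 564.688 m².
Lp = 83.8 + 10·log₁₀(4/564.688) = 83.8 + (-21.50) = 62.3 dB.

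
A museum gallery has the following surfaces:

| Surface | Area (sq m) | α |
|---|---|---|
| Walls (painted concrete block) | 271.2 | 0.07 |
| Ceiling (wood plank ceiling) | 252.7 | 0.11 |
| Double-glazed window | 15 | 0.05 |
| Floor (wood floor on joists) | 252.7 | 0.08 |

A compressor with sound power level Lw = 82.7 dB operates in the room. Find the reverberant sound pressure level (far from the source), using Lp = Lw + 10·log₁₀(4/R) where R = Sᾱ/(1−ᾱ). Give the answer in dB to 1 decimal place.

70.0 dB

Σ(Sᵢαᵢ) = 271.2·0.07 + 252.7·0.11 + 15·0.05 + 252.7·0.08 = 67.747; total area S = 791.6 sq m.
ᾱ = 0.0856, so room constant R = A/(1−ᾱ) = 74.089 sq m.
Lp = 82.7 + 10·log₁₀(4/74.089) = 82.7 + (-12.68) = 70.0 dB.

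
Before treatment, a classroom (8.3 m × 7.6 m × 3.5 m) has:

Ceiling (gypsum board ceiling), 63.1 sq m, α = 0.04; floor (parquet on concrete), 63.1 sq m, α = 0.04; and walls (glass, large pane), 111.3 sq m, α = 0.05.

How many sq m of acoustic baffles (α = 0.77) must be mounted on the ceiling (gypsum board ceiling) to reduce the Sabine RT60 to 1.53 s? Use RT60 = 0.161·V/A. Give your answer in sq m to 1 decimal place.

17.3

A₁ = Σ Sᵢαᵢ = 63.1·0.04 + 63.1·0.04 + 111.3·0.05 = 10.613 sabins.
V = 220.78 m³. Target absorption A₂ = 0.161 × 220.78 / 1.53 = 23.232 sabins.
Absorption to add: 23.232 − 10.613 = 12.619 sabins.
Net gain per sq m: Δα = 0.77 − 0.04 = 0.73.
Panel area = 12.619 / 0.73 = 17.3 sq m.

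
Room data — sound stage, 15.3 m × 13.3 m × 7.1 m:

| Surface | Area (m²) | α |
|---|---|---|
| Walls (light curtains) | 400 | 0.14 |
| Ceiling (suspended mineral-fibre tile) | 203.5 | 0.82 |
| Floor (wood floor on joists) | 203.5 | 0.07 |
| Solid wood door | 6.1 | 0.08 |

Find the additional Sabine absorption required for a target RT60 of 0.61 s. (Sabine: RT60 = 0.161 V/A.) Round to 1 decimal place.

Summing Sᵢαᵢ: 56.000 + 166.870 + 14.245 + 0.488 → A₁ = 237.603 sabins.
Target A₂ = 0.161·1444.779/0.61 = 381.327 sabins (V = 1444.779 m³).
Shortfall: 381.327 − 237.603 = 143.7 sabins.

143.7 sabins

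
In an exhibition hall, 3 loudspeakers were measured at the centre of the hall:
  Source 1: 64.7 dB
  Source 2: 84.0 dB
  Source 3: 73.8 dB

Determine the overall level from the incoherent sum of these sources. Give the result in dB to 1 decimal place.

Converting to relative power and adding: 10^(64.7/10) + 10^(84.0/10) + 10^(73.8/10) = 2.781e+08.
Back to dB: 10·log₁₀ Σ = 84.4 dB.

84.4 dB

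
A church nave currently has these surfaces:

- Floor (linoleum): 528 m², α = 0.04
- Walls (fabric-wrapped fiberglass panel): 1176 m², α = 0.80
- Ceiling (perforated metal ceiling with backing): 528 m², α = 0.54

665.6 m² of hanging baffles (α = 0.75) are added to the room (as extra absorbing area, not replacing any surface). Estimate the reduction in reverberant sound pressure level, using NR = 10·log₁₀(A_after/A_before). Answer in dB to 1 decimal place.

Total absorption A_before = 528·0.04 + 1176·0.80 + 528·0.54
  = 21.120 + 940.800 + 285.120 = 1247.040 m² sabins.
Treatment contributes 665.6·0.75 = 499.200 sabins.
A_after = 1247.040 + 499.200 = 1746.240 sabins.
Reduction = 10 log₁₀(A_after/A_before) = 10 log₁₀(1.4003) = 1.5 dB.

1.5 dB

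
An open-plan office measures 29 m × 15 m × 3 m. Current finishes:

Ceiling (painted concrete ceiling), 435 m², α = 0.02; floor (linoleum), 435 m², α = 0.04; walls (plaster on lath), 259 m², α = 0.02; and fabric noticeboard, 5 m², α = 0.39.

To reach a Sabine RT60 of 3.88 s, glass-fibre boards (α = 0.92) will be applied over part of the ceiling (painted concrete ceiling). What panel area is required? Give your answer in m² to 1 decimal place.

23.2

Summing Sᵢαᵢ: 8.700 + 17.400 + 5.180 + 1.950 → A₁ = 33.230 sabins.
Required A₂ = 0.161·1305/3.88 = 54.151 sabins.
ΔA needed = 54.151 − 33.230 = 20.921 sabins.
Net gain per m²: Δα = 0.92 − 0.02 = 0.90.
Area = ΔA/Δα = 20.921/0.90 = 23.2 m².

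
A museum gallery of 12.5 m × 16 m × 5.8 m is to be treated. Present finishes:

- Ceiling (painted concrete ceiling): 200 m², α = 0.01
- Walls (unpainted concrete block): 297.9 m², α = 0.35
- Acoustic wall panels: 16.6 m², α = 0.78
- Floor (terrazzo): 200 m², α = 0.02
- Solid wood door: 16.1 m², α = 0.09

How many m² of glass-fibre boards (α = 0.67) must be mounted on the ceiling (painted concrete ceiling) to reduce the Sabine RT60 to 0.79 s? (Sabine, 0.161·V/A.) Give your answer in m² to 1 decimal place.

Total absorption A₁ = 200×0.01 + 297.9×0.35 + 16.6×0.78 + 200×0.02 + 16.1×0.09
  = 2.000 + 104.265 + 12.948 + 4.000 + 1.449 = 124.662 m² sabins.
Required A₂ = 0.161·1160/0.79 = 236.405 sabins.
ΔA needed = 236.405 − 124.662 = 111.743 sabins.
Net gain per m²: Δα = 0.67 − 0.01 = 0.66.
Area = ΔA/Δα = 111.743/0.66 = 169.3 m².

169.3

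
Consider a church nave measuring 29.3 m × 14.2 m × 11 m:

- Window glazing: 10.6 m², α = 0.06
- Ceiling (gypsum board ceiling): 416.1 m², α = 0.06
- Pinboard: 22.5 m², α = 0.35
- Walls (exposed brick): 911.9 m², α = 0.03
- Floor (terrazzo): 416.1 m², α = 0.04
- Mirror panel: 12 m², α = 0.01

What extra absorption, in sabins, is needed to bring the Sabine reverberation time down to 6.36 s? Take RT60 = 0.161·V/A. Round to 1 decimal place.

Total absorption A₁ = 10.6*0.06 + 416.1*0.06 + 22.5*0.35 + 911.9*0.03 + 416.1*0.04 + 12*0.01
  = 0.636 + 24.966 + 7.875 + 27.357 + 16.644 + 0.120 = 77.598 m² sabins.
For T = 6.36 s, need A₂ = 0.161·V/T = 0.161·4576.66/6.36 = 115.856 sabins.
Shortfall: 115.856 − 77.598 = 38.3 sabins.

38.3 sabins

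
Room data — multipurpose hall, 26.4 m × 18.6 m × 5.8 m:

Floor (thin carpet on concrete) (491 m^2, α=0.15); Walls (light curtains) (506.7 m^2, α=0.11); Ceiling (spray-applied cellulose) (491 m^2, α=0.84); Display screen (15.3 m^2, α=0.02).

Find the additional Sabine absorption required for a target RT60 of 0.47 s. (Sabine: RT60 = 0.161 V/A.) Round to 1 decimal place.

433.5 sabins

Equivalent absorption area: A₁ = 491*0.15 + 506.7*0.11 + 491*0.84 + 15.3*0.02 = 542.133 m^2.
For T = 0.47 s, need A₂ = 0.161·V/T = 0.161·2848.032/0.47 = 975.602 sabins.
ΔA = A₂ − A₁ = 975.602 − 542.133 = 433.5 sabins.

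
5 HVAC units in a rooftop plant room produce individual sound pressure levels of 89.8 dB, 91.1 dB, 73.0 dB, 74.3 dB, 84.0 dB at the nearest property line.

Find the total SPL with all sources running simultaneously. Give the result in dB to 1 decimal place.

94.1 dB

Sum in the linear (power) domain: Σ 10^(Lᵢ/10) = 10^(89.8/10) + 10^(91.1/10) + 10^(73.0/10) + 10^(74.3/10) + 10^(84.0/10) = 2.541e+09.
L_total = 10·log₁₀(2.541e+09) = 94.1 dB.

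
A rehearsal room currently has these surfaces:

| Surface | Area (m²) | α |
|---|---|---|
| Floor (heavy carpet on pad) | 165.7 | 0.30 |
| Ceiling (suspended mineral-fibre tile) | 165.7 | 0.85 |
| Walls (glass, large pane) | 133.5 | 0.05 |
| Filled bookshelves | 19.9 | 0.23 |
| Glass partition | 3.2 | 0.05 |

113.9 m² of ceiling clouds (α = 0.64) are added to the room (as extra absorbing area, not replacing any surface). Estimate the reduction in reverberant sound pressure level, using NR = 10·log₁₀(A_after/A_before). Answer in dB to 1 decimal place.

A_before = Σ Sᵢαᵢ = 165.7×0.30 + 165.7×0.85 + 133.5×0.05 + 19.9×0.23 + 3.2×0.05 = 201.967 sabins.
Treatment contributes 113.9·0.64 = 72.896 sabins.
New total A_after = 274.863 sabins.
NR = 10·log₁₀(274.863/201.967) = 1.3 dB.

1.3 dB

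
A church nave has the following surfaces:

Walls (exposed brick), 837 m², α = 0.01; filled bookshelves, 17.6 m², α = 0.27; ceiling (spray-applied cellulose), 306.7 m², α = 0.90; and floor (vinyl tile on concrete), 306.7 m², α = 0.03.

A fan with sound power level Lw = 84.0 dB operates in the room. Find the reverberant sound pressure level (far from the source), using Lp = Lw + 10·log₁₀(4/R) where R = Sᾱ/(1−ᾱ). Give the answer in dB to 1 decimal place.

64.3 dB

A = 298.353 sabins; S = 1468.0 m².
ᾱ = 0.2032, so room constant R = A/(1−ᾱ) = 374.439 m².
Lp = Lw + 10 log₁₀(4/R) = 84.0 -19.71 = 64.3 dB.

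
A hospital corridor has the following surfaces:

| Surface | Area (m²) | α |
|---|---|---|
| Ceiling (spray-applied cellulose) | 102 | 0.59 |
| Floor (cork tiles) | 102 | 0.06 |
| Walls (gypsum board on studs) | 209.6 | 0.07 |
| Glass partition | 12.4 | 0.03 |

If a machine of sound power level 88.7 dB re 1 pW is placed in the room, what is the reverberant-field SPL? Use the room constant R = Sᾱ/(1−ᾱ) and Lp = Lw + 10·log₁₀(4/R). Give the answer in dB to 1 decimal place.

Σ(Sᵢαᵢ) = 102·0.59 + 102·0.06 + 209.6·0.07 + 12.4·0.03 = 81.344; total area S = 426.0 m².
ᾱ = 81.344/426.0 = 0.1909; R = Sᾱ/(1−ᾱ) = 81.344/(1−0.1909) = 100.536 m².
Lp = 88.7 + 10·log₁₀(4/100.536) = 88.7 + (-14.00) = 74.7 dB.

74.7 dB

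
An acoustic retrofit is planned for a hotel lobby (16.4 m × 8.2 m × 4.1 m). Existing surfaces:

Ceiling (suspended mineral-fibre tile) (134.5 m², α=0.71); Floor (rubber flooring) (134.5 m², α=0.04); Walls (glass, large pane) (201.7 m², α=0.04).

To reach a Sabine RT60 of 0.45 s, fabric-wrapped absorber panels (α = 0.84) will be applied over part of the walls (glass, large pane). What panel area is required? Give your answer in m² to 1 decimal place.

Equivalent absorption area: A₁ = 134.5*0.71 + 134.5*0.04 + 201.7*0.04 = 108.943 m².
Required A₂ = 0.161·551.368/0.45 = 197.267 sabins.
Absorption to add: 197.267 − 108.943 = 88.324 sabins.
Each m² of panel replacing the walls (glass, large pane) adds (0.84 − 0.04) = 0.80 sabins.
Panel area = 88.324 / 0.80 = 110.4 m².

110.4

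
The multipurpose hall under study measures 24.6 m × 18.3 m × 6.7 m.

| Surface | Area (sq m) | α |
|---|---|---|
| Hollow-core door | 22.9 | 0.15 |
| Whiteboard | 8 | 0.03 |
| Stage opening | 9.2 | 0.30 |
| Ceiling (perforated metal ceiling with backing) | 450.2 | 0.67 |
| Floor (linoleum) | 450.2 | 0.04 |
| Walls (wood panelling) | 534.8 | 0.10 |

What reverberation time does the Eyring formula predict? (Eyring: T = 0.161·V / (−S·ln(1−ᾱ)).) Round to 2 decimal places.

Total surface area S = 22.9 + 8 + 9.2 + 450.2 + 450.2 + 534.8 = 1475.3 sq m.
Σ(Sᵢαᵢ) = 22.9×0.15 + 8×0.03 + 9.2×0.30 + 450.2×0.67 + 450.2×0.04 + 534.8×0.10 = 379.557.
ᾱ = 379.557 / 1475.3 = 0.2573.
Eyring denominator: −S ln(1−ᾱ) = 438.847.
V = 24.6 × 18.3 × 6.7 = 3016.206 m³.
RT60 = 0.161 × 3016.206 / 438.847 = 1.11 s.

1.11 s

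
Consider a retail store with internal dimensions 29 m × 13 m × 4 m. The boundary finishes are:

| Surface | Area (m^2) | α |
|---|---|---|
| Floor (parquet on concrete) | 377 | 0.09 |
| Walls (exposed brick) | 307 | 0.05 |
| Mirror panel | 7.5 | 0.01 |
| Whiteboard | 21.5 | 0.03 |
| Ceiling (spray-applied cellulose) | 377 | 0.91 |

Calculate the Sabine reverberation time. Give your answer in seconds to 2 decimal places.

Total absorption A = 377*0.09 + 307*0.05 + 7.5*0.01 + 21.5*0.03 + 377*0.91
  = 33.930 + 15.350 + 0.075 + 0.645 + 343.070 = 393.070 m^2 sabins.
Room volume: 1508 m³.
Sabine: RT60 = 0.161 × 1508 / 393.070 = 0.62 s.

0.62 s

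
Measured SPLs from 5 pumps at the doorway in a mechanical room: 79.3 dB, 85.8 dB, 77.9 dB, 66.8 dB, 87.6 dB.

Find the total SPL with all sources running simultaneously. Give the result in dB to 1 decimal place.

Σ 10^(Lᵢ/10) = 1.107e+09.
L_total = 10·log₁₀(1.107e+09) = 90.4 dB.

90.4 dB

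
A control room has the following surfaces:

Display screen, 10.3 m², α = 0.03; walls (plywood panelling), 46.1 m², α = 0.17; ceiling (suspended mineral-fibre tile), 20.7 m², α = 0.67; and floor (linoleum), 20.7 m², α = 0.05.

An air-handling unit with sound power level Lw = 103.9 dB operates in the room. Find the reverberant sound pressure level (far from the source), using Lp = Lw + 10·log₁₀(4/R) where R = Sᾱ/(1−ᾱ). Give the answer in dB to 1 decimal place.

A = 23.050 sabins; S = 97.8 m².
ᾱ = 0.2357, so room constant R = A/(1−ᾱ) = 30.158 m².
Lp = Lw + 10 log₁₀(4/R) = 103.9 -8.77 = 95.1 dB.

95.1 dB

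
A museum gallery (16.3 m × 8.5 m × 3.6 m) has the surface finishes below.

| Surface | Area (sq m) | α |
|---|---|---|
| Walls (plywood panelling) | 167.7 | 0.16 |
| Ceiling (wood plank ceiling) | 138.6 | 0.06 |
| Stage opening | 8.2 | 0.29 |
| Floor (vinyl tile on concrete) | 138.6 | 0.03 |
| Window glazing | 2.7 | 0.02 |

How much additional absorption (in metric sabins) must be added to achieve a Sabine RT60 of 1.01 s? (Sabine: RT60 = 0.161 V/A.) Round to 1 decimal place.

37.8 sabins

A₁ = Σ Sᵢαᵢ = 167.7*0.16 + 138.6*0.06 + 8.2*0.29 + 138.6*0.03 + 2.7*0.02 = 41.738 sabins.
For T = 1.01 s, need A₂ = 0.161·V/T = 0.161·498.78/1.01 = 79.508 sabins.
Shortfall: 79.508 − 41.738 = 37.8 sabins.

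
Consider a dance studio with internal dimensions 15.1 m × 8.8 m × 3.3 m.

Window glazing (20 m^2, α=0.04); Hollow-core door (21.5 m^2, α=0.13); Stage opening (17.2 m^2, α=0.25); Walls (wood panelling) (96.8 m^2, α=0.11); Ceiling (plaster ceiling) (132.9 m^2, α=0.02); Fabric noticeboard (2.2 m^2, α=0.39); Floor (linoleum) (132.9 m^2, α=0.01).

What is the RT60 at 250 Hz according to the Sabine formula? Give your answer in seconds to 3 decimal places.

Equivalent absorption area: A = 20×0.04 + 21.5×0.13 + 17.2×0.25 + 96.8×0.11 + 132.9×0.02 + 2.2×0.39 + 132.9×0.01 = 23.388 m^2.
V = 15.1·8.8·3.3 = 438.504 m³.
Sabine: RT60 = 0.161 × 438.504 / 23.388 = 3.019 s.

3.019 sec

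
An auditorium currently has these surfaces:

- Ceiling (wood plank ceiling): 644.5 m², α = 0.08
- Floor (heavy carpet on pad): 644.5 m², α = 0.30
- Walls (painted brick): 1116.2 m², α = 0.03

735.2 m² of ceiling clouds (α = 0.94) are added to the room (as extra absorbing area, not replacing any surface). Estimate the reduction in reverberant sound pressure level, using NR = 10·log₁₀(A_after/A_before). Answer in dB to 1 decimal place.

5.4 dB

Summing Sᵢαᵢ: 51.560 + 193.350 + 33.486 → A_before = 278.396 sabins.
Treatment contributes 735.2·0.94 = 691.088 sabins.
New total A_after = 969.484 sabins.
NR = 10·log₁₀(969.484/278.396) = 5.4 dB.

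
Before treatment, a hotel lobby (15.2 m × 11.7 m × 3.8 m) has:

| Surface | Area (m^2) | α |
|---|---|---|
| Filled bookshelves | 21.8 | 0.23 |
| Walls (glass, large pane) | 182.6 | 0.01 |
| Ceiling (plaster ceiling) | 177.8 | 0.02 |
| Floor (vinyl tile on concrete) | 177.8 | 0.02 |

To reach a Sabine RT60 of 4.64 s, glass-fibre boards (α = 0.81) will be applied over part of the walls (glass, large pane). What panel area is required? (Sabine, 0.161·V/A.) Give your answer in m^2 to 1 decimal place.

Equivalent absorption area: A₁ = 21.8*0.23 + 182.6*0.01 + 177.8*0.02 + 177.8*0.02 = 13.952 m^2.
Required A₂ = 0.161·675.792/4.64 = 23.449 sabins.
Absorption to add: 23.449 − 13.952 = 9.497 sabins.
Each m^2 of panel replacing the walls (glass, large pane) adds (0.81 − 0.01) = 0.80 sabins.
Panel area = 9.497 / 0.80 = 11.9 m^2.

11.9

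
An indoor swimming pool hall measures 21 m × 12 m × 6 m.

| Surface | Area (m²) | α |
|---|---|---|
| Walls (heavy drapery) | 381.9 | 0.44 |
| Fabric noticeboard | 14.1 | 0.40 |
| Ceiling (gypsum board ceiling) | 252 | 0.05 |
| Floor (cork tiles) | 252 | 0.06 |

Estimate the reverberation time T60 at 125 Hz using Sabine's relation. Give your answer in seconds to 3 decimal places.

1.209 seconds

Total absorption A = 381.9*0.44 + 14.1*0.40 + 252*0.05 + 252*0.06
  = 168.036 + 5.640 + 12.600 + 15.120 = 201.396 m² sabins.
V = 21·12·6 = 1512 m³.
T = 0.161 V/A = 0.161·1512/201.396 = 1.209 s.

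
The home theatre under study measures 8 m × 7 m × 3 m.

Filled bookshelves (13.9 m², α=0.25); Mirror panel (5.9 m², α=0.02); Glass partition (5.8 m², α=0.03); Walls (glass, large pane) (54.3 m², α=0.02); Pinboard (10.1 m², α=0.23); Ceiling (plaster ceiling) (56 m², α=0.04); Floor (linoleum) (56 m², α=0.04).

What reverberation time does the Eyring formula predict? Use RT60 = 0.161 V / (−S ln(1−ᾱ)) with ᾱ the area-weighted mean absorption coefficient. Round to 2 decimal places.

2.25 sec

Total surface area S = 13.9 + 5.9 + 5.8 + 54.3 + 10.1 + 56 + 56 = 202.0 m².
Absorption A = 13.9×0.25 + 5.9×0.02 + 5.8×0.03 + 54.3×0.02 + 10.1×0.23 + 56×0.04 + 56×0.04 = 11.656 sabins.
Mean coefficient ᾱ = A/S = 0.0577.
−S·ln(1−ᾱ) = −202.0 × ln(1 − 0.0577) = 12.005.
V = 8 × 7 × 3 = 168 m³.
RT60 = 0.161 × 168 / 12.005 = 2.25 s.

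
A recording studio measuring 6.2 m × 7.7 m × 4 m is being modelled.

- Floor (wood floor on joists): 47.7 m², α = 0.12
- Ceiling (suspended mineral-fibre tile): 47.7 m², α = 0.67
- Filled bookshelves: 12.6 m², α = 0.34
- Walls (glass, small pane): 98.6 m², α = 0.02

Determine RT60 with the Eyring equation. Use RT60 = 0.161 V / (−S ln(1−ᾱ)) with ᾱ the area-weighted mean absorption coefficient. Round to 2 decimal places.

Total surface area S = 47.7 + 47.7 + 12.6 + 98.6 = 206.6 m².
Σ(Sᵢαᵢ) = 47.7·0.12 + 47.7·0.67 + 12.6·0.34 + 98.6·0.02 = 43.939.
ᾱ = 43.939 / 206.6 = 0.2127.
−S·ln(1−ᾱ) = −206.6 × ln(1 − 0.2127) = 49.408.
V = 6.2 × 7.7 × 4 = 190.96 m³.
RT60 = 0.161 × 190.96 / 49.408 = 0.62 s.

0.62 s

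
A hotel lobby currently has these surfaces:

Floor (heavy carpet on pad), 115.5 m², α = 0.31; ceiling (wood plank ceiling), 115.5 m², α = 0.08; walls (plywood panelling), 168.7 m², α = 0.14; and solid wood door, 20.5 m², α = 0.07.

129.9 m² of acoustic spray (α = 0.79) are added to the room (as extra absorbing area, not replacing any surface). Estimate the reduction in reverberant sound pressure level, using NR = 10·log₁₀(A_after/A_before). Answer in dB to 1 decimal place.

3.9 dB

A_before = Σ Sᵢαᵢ = 115.5·0.31 + 115.5·0.08 + 168.7·0.14 + 20.5·0.07 = 70.098 sabins.
Treatment contributes 129.9·0.79 = 102.621 sabins.
New total A_after = 172.719 sabins.
Reduction = 10 log₁₀(A_after/A_before) = 10 log₁₀(2.4640) = 3.9 dB.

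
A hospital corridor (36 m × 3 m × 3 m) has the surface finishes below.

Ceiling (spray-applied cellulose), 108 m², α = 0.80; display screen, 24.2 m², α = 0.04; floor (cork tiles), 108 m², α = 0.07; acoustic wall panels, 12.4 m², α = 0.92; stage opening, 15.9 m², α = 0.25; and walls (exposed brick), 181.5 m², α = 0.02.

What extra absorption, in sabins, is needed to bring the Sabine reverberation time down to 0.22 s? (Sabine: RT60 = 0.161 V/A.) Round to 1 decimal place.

123.2 sabins

Equivalent absorption area: A₁ = 108·0.80 + 24.2·0.04 + 108·0.07 + 12.4·0.92 + 15.9·0.25 + 181.5·0.02 = 113.941 m².
V = 324 m³. Required absorption A₂ = 0.161 × 324 / 0.22 = 237.109 sabins.
Shortfall: 237.109 − 113.941 = 123.2 sabins.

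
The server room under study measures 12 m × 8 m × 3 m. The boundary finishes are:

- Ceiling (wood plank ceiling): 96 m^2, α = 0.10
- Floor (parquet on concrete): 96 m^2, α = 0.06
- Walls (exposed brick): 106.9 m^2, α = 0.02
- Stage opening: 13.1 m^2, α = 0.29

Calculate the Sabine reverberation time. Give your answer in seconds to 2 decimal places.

2.18 s

Total absorption A = 96·0.10 + 96·0.06 + 106.9·0.02 + 13.1·0.29
  = 9.600 + 5.760 + 2.138 + 3.799 = 21.297 m^2 sabins.
V = 12·8·3 = 288 m³.
T = 0.161 V/A = 0.161·288/21.297 = 2.18 s.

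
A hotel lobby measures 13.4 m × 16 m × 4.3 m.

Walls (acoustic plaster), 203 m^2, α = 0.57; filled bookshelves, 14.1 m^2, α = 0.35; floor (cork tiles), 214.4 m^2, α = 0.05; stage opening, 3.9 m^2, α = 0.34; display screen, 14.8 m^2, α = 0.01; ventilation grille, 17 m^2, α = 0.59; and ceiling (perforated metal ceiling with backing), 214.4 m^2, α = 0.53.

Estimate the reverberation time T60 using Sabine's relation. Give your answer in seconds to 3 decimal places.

Equivalent absorption area: A = 203×0.57 + 14.1×0.35 + 214.4×0.05 + 3.9×0.34 + 14.8×0.01 + 17×0.59 + 214.4×0.53 = 256.501 m^2.
V = 13.4·16·4.3 = 921.92 m³.
Sabine: RT60 = 0.161 × 921.92 / 256.501 = 0.579 s.

0.579 s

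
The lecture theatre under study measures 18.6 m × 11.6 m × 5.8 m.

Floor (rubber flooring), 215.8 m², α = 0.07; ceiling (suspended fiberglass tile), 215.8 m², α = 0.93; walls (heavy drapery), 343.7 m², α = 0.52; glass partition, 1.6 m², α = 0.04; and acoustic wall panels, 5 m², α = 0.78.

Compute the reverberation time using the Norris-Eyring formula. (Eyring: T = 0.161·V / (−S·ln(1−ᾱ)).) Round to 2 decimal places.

0.36 sec

Total surface area S = 215.8 + 215.8 + 343.7 + 1.6 + 5 = 781.9 m².
Absorption A = 215.8·0.07 + 215.8·0.93 + 343.7·0.52 + 1.6·0.04 + 5·0.78 = 398.488 sabins.
ᾱ = 398.488 / 781.9 = 0.5096.
−S·ln(1−ᾱ) = −781.9 × ln(1 − 0.5096) = 557.130.
V = 18.6 × 11.6 × 5.8 = 1251.408 m³.
T = 0.161·V/[−S·ln(1−ᾱ)] = 0.161·1251.408/557.130 = 0.36 s.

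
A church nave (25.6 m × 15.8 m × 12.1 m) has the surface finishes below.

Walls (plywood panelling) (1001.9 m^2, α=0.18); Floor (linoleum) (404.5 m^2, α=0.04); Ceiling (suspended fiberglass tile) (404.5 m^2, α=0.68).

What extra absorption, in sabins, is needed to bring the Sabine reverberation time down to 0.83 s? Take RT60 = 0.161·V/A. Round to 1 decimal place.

477.8 sabins

Equivalent absorption area: A₁ = 1001.9*0.18 + 404.5*0.04 + 404.5*0.68 = 471.582 m^2.
Target A₂ = 0.161·4894.208/0.83 = 949.358 sabins (V = 4894.208 m³).
Additional absorption ΔA = 949.358 − 471.582 = 477.8 sabins.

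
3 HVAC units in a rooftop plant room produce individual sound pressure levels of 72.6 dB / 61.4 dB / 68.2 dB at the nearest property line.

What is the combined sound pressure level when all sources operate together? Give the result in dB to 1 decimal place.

Σ 10^(Lᵢ/10) = 2.618e+07.
Back to dB: 10·log₁₀ Σ = 74.2 dB.

74.2 dB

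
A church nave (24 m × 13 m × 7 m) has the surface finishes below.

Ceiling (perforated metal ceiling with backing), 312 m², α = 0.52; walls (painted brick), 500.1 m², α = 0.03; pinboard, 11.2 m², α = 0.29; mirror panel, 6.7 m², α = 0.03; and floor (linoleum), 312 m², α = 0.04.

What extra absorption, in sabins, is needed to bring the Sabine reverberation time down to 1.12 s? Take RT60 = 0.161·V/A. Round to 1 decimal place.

120.8 sabins

Equivalent absorption area: A₁ = 312*0.52 + 500.1*0.03 + 11.2*0.29 + 6.7*0.03 + 312*0.04 = 193.172 m².
V = 2184 m³. Required absorption A₂ = 0.161 × 2184 / 1.12 = 313.950 sabins.
Additional absorption ΔA = 313.950 − 193.172 = 120.8 sabins.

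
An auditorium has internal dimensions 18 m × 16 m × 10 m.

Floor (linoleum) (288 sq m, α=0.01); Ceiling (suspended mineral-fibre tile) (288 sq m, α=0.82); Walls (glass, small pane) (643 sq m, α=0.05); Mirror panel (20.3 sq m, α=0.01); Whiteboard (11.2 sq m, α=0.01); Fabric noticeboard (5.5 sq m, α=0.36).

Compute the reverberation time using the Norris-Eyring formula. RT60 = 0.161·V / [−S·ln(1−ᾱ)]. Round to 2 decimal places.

1.50 s

Total surface area S = 288 + 288 + 643 + 20.3 + 11.2 + 5.5 = 1256.0 sq m.
Σ(Sᵢαᵢ) = 288×0.01 + 288×0.82 + 643×0.05 + 20.3×0.01 + 11.2×0.01 + 5.5×0.36 = 273.485.
ᾱ = 273.485 / 1256.0 = 0.2177.
Eyring denominator: −S ln(1−ᾱ) = 308.369.
V = 18 × 16 × 10 = 2880 m³.
T = 0.161·V/[−S·ln(1−ᾱ)] = 0.161·2880/308.369 = 1.50 s.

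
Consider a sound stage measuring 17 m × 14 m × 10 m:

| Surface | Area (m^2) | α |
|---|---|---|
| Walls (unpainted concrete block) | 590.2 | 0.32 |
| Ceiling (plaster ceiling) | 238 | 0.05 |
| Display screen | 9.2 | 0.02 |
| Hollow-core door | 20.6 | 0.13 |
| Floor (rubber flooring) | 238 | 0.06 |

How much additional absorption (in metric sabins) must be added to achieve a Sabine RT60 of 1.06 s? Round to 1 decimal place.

143.6 sabins

Equivalent absorption area: A₁ = 590.2×0.32 + 238×0.05 + 9.2×0.02 + 20.6×0.13 + 238×0.06 = 217.906 m^2.
For T = 1.06 s, need A₂ = 0.161·V/T = 0.161·2380/1.06 = 361.491 sabins.
Shortfall: 361.491 − 217.906 = 143.6 sabins.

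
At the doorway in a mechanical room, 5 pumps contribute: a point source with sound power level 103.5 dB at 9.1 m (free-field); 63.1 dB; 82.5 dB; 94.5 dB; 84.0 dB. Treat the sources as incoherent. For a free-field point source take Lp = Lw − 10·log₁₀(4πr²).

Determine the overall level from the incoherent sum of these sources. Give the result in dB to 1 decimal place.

95.1 dB

Source at 9.1 m: Lp = 103.5 − 10·log₁₀(4π·9.1²) = 103.5 − 10·log₁₀(1040.621) = 73.3 dB.
Sum in the linear (power) domain: Σ 10^(Lᵢ/10) = 10^(73.3/10) + 10^(63.1/10) + 10^(82.5/10) + 10^(94.5/10) + 10^(84.0/10) = 3.271e+09.
Back to dB: 10·log₁₀ Σ = 95.1 dB.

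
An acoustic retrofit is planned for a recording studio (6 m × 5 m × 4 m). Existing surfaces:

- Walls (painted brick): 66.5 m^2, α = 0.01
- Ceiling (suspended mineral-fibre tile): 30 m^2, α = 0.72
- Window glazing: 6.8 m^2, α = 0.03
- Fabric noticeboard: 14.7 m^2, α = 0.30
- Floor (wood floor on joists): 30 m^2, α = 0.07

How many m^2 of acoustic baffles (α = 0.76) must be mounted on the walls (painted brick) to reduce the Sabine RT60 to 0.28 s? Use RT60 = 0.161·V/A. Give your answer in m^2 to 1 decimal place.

Total absorption A₁ = 66.5·0.01 + 30·0.72 + 6.8·0.03 + 14.7·0.30 + 30·0.07
  = 0.665 + 21.600 + 0.204 + 4.410 + 2.100 = 28.979 m^2 sabins.
V = 120 m³. Target absorption A₂ = 0.161 × 120 / 0.28 = 69.000 sabins.
Absorption to add: 69.000 − 28.979 = 40.021 sabins.
Net gain per m^2: Δα = 0.76 − 0.01 = 0.75.
Panel area = 40.021 / 0.75 = 53.4 m^2.

53.4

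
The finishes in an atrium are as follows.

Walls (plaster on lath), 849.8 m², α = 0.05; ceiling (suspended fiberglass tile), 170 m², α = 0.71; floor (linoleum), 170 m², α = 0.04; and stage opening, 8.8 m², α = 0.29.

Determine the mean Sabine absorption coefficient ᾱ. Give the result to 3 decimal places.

0.144

S = Σ Sᵢ = 849.8 + 170 + 170 + 8.8 = 1198.6 m².
Σ(Sᵢαᵢ) = 849.8*0.05 + 170*0.71 + 170*0.04 + 8.8*0.29 = 172.542.
ᾱ = 172.542 / 1198.6 = 0.144.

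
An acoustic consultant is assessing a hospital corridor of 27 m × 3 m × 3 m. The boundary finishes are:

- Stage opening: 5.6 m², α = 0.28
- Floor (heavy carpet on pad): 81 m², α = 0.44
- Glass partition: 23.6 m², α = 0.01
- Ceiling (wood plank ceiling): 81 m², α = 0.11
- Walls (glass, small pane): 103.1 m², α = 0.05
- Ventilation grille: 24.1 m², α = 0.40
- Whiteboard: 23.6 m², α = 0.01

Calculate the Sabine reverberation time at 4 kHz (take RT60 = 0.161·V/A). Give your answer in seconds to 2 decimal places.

Equivalent absorption area: A = 5.6×0.28 + 81×0.44 + 23.6×0.01 + 81×0.11 + 103.1×0.05 + 24.1×0.40 + 23.6×0.01 = 61.385 m².
Room volume: 243 m³.
RT60 = 0.161 · V / A = 0.161 × 243 / 61.385 = 0.64 s.

0.64 seconds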